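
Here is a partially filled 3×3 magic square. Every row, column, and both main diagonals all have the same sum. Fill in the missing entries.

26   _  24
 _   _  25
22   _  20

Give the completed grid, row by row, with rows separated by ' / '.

26 19 24 / 21 23 25 / 22 27 20

Column 3 is already complete: 24 + 25 + 20 = 69, so that is the magic constant.
Using row 1: 26 + 24 + ? → (1,2) = 69 − 50 = 19.
From row 3, 69 − (22 + 20) gives (3,2) = 27.
From column 1, 69 − (26 + 22) gives (2,1) = 21.
Column 2: 19 + 27 + ? = 69, so (2,2) = 23.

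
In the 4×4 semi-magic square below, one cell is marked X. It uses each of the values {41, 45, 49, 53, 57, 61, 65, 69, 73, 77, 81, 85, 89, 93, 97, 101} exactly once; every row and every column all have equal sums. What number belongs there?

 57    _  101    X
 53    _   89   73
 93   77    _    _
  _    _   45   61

85

The 16 entries sum to 1136, so each line sums to 1136/4 = 284.
From row 2, 284 − (53 + 89 + 73) gives (2,2) = 69.
From column 1, 284 − (57 + 53 + 93) gives (4,1) = 81.
Using column 3: 101 + 89 + 45 + ? → (3,3) = 284 − 235 = 49.
The remaining cell in row 3 is (3,4) = 284 − 219 = 65.
The remaining cell in row 4 is (4,2) = 284 − 187 = 97.
From column 2, 284 − (69 + 77 + 97) gives (1,2) = 41.
From column 4, 284 − (73 + 65 + 61) gives (1,4) = 85.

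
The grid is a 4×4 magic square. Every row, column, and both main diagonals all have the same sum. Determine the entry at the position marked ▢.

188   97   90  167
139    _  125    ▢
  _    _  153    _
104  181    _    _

Row 1 is complete and sums to 542; that is the magic constant.
Column 1 must total 542; the given cells sum to 431, so (3,1) = 111.
Column 3 must total 542; the given cells sum to 368, so (4,3) = 174.
From anti-diagonal, 542 − (167 + 125 + 104) gives (3,2) = 146.
Using row 3: 111 + 146 + 153 + ? → (3,4) = 542 − 410 = 132.
From row 4, 542 − (104 + 181 + 174) gives (4,4) = 83.
The remaining cell in column 2 is (2,2) = 542 − 424 = 118.
Column 4 must total 542; the given cells sum to 382, so (2,4) = 160.

160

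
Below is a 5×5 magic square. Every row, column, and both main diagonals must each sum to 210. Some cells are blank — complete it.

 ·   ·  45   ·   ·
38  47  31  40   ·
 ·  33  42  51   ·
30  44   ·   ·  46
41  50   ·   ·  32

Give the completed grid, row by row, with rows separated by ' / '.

52 36 45 34 43 / 38 47 31 40 54 / 49 33 42 51 35 / 30 44 53 37 46 / 41 50 39 48 32

Using row 2: 38 + 47 + 31 + 40 + ? → (2,5) = 210 − 156 = 54.
The remaining cell in column 2 is (1,2) = 210 − 174 = 36.
Using anti-diagonal: 40 + 42 + 44 + 41 + ? → (1,5) = 210 − 167 = 43.
Using column 5: 43 + 54 + 46 + 32 + ? → (3,5) = 210 − 175 = 35.
Using row 3: 33 + 42 + 51 + 35 + ? → (3,1) = 210 − 161 = 49.
Column 1 needs 210; the known cells sum to 158, so (1,1) = 52.
Main diagonal needs 210; the known cells sum to 173, so (4,4) = 37.
Using row 1: 52 + 36 + 45 + 43 + ? → (1,4) = 210 − 176 = 34.
Row 4: 30 + 44 + 37 + 46 + ? = 210, so (4,3) = 53.
From column 3, 210 − (45 + 31 + 42 + 53) gives (5,3) = 39.
The remaining cell in column 4 is (5,4) = 210 − 162 = 48.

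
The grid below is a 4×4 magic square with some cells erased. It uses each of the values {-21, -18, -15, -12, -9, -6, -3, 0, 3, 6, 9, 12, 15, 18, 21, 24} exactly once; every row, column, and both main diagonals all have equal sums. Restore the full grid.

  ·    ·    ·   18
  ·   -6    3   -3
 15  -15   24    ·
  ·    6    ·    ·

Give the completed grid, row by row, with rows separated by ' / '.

-21 21 -12 18 / 12 -6 3 -3 / 15 -15 24 -18 / 0 6 -9 9

The 16 entries sum to 24, so each line sums to 24/4 = 6.
Row 2 must total 6; the given cells sum to -6, so (2,1) = 12.
The remaining cell in row 3 is (3,4) = 6 − 24 = -18.
Column 2 needs 6; the known cells sum to -15, so (1,2) = 21.
The remaining cell in column 4 is (4,4) = 6 − (-3) = 9.
Main diagonal needs 6; the known cells sum to 27, so (1,1) = -21.
Anti-diagonal: 18 + 3 + (-15) + ? = 6, so (4,1) = 0.
Row 1 must total 6; the given cells sum to 18, so (1,3) = -12.
Row 4: 0 + 6 + 9 + ? = 6, so (4,3) = -9.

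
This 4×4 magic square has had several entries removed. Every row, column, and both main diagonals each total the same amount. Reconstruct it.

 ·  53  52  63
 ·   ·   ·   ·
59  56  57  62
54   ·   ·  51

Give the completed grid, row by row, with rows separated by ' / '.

66 53 52 63 / 55 60 61 58 / 59 56 57 62 / 54 65 64 51

Row 3 is already complete: 59 + 56 + 57 + 62 = 234, so that is the magic constant.
Row 1: 53 + 52 + 63 + ? = 234, so (1,1) = 66.
Column 1: 66 + 59 + 54 + ? = 234, so (2,1) = 55.
Column 4 needs 234; the known cells sum to 176, so (2,4) = 58.
Using main diagonal: 66 + 57 + 51 + ? → (2,2) = 234 − 174 = 60.
Anti-diagonal needs 234; the known cells sum to 173, so (2,3) = 61.
Column 2 needs 234; the known cells sum to 169, so (4,2) = 65.
The remaining cell in column 3 is (4,3) = 234 − 170 = 64.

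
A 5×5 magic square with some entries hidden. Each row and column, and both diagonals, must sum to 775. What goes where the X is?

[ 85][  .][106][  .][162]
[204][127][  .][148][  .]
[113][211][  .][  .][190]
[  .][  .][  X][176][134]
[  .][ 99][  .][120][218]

Using column 5: 162 + 190 + 134 + 218 + ? → (2,5) = 775 − 704 = 71.
Main diagonal: 85 + 127 + 176 + 218 + ? = 775, so (3,3) = 169.
Row 2: 204 + 127 + 148 + 71 + ? = 775, so (2,3) = 225.
Row 3: 113 + 211 + 169 + 190 + ? = 775, so (3,4) = 92.
Column 4 must total 775; the given cells sum to 536, so (1,4) = 239.
Row 1 must total 775; the given cells sum to 592, so (1,2) = 183.
Column 2 needs 775; the known cells sum to 620, so (4,2) = 155.
The remaining cell in anti-diagonal is (5,1) = 775 − 634 = 141.
Row 5: 141 + 99 + 120 + 218 + ? = 775, so (5,3) = 197.
Column 1 needs 775; the known cells sum to 543, so (4,1) = 232.
Using column 3: 106 + 225 + 169 + 197 + ? → (4,3) = 775 − 697 = 78.

78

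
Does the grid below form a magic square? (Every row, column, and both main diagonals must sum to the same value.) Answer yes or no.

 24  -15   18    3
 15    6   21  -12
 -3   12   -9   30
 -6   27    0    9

Row 1: 24 + (-15) + 18 + 3 = 30.
Row 2: 15 + 6 + 21 + (-12) = 30.
Row 3: -3 + 12 + (-9) + 30 = 30.
Row 4: -6 + 27 + 0 + 9 = 30.
Column 1: 24 + 15 + (-3) + (-6) = 30.
Column 2: -15 + 6 + 12 + 27 = 30.
Column 3: 18 + 21 + (-9) + 0 = 30.
Column 4: 3 + (-12) + 30 + 9 = 30.
Main diagonal: 24 + 6 + (-9) + 9 = 30.
Anti-diagonal: 3 + 21 + 12 + (-6) = 30.
All lines sum to 30.

Yes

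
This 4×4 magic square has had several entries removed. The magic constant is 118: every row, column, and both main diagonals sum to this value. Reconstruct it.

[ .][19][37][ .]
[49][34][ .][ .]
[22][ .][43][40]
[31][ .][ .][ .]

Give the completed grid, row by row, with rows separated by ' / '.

16 19 37 46 / 49 34 28 7 / 22 13 43 40 / 31 52 10 25

Using row 3: 22 + 43 + 40 + ? → (3,2) = 118 − 105 = 13.
From column 1, 118 − (49 + 22 + 31) gives (1,1) = 16.
Column 2 must total 118; the given cells sum to 66, so (4,2) = 52.
The remaining cell in main diagonal is (4,4) = 118 − 93 = 25.
The remaining cell in row 1 is (1,4) = 118 − 72 = 46.
Row 4: 31 + 52 + 25 + ? = 118, so (4,3) = 10.
Column 3 must total 118; the given cells sum to 90, so (2,3) = 28.
From column 4, 118 − (46 + 40 + 25) gives (2,4) = 7.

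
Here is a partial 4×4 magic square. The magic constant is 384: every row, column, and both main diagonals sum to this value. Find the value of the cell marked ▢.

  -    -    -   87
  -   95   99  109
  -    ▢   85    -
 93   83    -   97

Row 2 needs 384; the known cells sum to 303, so (2,1) = 81.
Using row 4: 93 + 83 + 97 + ? → (4,3) = 384 − 273 = 111.
Column 3 needs 384; the known cells sum to 295, so (1,3) = 89.
The remaining cell in column 4 is (3,4) = 384 − 293 = 91.
Main diagonal needs 384; the known cells sum to 277, so (1,1) = 107.
Anti-diagonal: 87 + 99 + 93 + ? = 384, so (3,2) = 105.

105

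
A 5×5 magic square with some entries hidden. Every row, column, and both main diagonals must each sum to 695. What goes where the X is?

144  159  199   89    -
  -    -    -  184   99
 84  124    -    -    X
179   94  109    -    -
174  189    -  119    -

194

Row 1 must total 695; the given cells sum to 591, so (1,5) = 104.
Column 1: 144 + 84 + 179 + 174 + ? = 695, so (2,1) = 114.
Column 2 must total 695; the given cells sum to 566, so (2,2) = 129.
Anti-diagonal needs 695; the known cells sum to 556, so (3,3) = 139.
Using row 2: 114 + 129 + 184 + 99 + ? → (2,3) = 695 − 526 = 169.
Column 3 must total 695; the given cells sum to 616, so (5,3) = 79.
Using row 5: 174 + 189 + 79 + 119 + ? → (5,5) = 695 − 561 = 134.
From main diagonal, 695 − (144 + 129 + 139 + 134) gives (4,4) = 149.
Using row 4: 179 + 94 + 109 + 149 + ? → (4,5) = 695 − 531 = 164.
From column 4, 695 − (89 + 184 + 149 + 119) gives (3,4) = 154.
Column 5 needs 695; the known cells sum to 501, so (3,5) = 194.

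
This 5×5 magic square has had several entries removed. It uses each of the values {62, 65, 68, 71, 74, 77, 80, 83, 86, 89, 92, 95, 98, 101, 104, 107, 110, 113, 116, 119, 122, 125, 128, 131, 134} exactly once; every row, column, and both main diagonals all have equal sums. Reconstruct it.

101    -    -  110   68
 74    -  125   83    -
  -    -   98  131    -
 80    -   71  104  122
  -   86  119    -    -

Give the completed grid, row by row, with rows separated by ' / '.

101 134 77 110 68 / 74 92 125 83 116 / 107 65 98 131 89 / 80 113 71 104 122 / 128 86 119 62 95

The 25 entries sum to 2450, so each line sums to 2450/5 = 490.
Using row 4: 80 + 71 + 104 + 122 + ? → (4,2) = 490 − 377 = 113.
Column 3: 125 + 98 + 71 + 119 + ? = 490, so (1,3) = 77.
Column 4 must total 490; the given cells sum to 428, so (5,4) = 62.
The remaining cell in anti-diagonal is (5,1) = 490 − 362 = 128.
Row 1 must total 490; the given cells sum to 356, so (1,2) = 134.
From row 5, 490 − (128 + 86 + 119 + 62) gives (5,5) = 95.
Column 1: 101 + 74 + 80 + 128 + ? = 490, so (3,1) = 107.
From main diagonal, 490 − (101 + 98 + 104 + 95) gives (2,2) = 92.
The remaining cell in row 2 is (2,5) = 490 − 374 = 116.
Column 2 needs 490; the known cells sum to 425, so (3,2) = 65.
Column 5: 68 + 116 + 122 + 95 + ? = 490, so (3,5) = 89.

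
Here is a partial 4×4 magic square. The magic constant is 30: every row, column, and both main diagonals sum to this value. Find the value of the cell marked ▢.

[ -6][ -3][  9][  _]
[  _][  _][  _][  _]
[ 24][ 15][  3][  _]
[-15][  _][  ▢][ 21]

18

Row 1 needs 30; the known cells sum to 0, so (1,4) = 30.
Row 3: 24 + 15 + 3 + ? = 30, so (3,4) = -12.
From column 1, 30 − (-6 + 24 + (-15)) gives (2,1) = 27.
The remaining cell in column 4 is (2,4) = 30 − 39 = -9.
From main diagonal, 30 − (-6 + 3 + 21) gives (2,2) = 12.
From anti-diagonal, 30 − (30 + 15 + (-15)) gives (2,3) = 0.
From column 2, 30 − (-3 + 12 + 15) gives (4,2) = 6.
Using column 3: 9 + 0 + 3 + ? → (4,3) = 30 − 12 = 18.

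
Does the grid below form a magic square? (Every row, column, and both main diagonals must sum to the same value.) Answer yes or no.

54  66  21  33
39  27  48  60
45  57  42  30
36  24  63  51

Yes

Row 1: 54 + 66 + 21 + 33 = 174.
Row 2: 39 + 27 + 48 + 60 = 174.
Row 3: 45 + 57 + 42 + 30 = 174.
Row 4: 36 + 24 + 63 + 51 = 174.
Column 1: 54 + 39 + 45 + 36 = 174.
Column 2: 66 + 27 + 57 + 24 = 174.
Column 3: 21 + 48 + 42 + 63 = 174.
Column 4: 33 + 60 + 30 + 51 = 174.
Main diagonal: 54 + 27 + 42 + 51 = 174.
Anti-diagonal: 33 + 48 + 57 + 36 = 174.
All lines sum to 174.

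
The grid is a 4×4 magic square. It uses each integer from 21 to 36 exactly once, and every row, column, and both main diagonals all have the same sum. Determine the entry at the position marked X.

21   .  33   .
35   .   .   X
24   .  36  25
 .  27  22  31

The entries are 21 through 36, which sum to 456, so each line sums to 456/4 = 114.
From row 3, 114 − (24 + 36 + 25) gives (3,2) = 29.
From row 4, 114 − (27 + 22 + 31) gives (4,1) = 34.
Column 3 must total 114; the given cells sum to 91, so (2,3) = 23.
Main diagonal: 21 + 36 + 31 + ? = 114, so (2,2) = 26.
Anti-diagonal needs 114; the known cells sum to 86, so (1,4) = 28.
The remaining cell in row 1 is (1,2) = 114 − 82 = 32.
Row 2 needs 114; the known cells sum to 84, so (2,4) = 30.

30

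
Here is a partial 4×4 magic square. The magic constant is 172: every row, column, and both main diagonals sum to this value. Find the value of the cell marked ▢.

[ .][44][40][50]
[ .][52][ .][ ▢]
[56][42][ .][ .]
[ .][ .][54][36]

The remaining cell in row 1 is (1,1) = 172 − 134 = 38.
Column 2 must total 172; the given cells sum to 138, so (4,2) = 34.
Using main diagonal: 38 + 52 + 36 + ? → (3,3) = 172 − 126 = 46.
Using row 3: 56 + 42 + 46 + ? → (3,4) = 172 − 144 = 28.
Row 4 must total 172; the given cells sum to 124, so (4,1) = 48.
Using column 1: 38 + 56 + 48 + ? → (2,1) = 172 − 142 = 30.
From column 3, 172 − (40 + 46 + 54) gives (2,3) = 32.
Column 4: 50 + 28 + 36 + ? = 172, so (2,4) = 58.

58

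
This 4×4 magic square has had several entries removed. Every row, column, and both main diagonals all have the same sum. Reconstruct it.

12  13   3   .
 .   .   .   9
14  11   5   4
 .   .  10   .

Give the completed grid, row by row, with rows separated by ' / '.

12 13 3 6 / 7 2 16 9 / 14 11 5 4 / 1 8 10 15

Row 3 is already complete: 14 + 11 + 5 + 4 = 34, so that is the magic constant.
Using row 1: 12 + 13 + 3 + ? → (1,4) = 34 − 28 = 6.
Column 3 needs 34; the known cells sum to 18, so (2,3) = 16.
Column 4 must total 34; the given cells sum to 19, so (4,4) = 15.
The remaining cell in main diagonal is (2,2) = 34 − 32 = 2.
Using anti-diagonal: 6 + 16 + 11 + ? → (4,1) = 34 − 33 = 1.
Row 2 needs 34; the known cells sum to 27, so (2,1) = 7.
Row 4 must total 34; the given cells sum to 26, so (4,2) = 8.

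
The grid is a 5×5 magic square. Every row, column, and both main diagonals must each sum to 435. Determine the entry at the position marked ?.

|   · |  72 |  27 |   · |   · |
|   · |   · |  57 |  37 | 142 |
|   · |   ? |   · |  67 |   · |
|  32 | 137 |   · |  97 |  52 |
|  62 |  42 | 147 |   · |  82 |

Row 4: 32 + 137 + 97 + 52 + ? = 435, so (4,3) = 117.
Row 5: 62 + 42 + 147 + 82 + ? = 435, so (5,4) = 102.
The remaining cell in column 3 is (3,3) = 435 − 348 = 87.
The remaining cell in column 4 is (1,4) = 435 − 303 = 132.
Anti-diagonal needs 435; the known cells sum to 323, so (1,5) = 112.
Row 1 must total 435; the given cells sum to 343, so (1,1) = 92.
Column 5: 112 + 142 + 52 + 82 + ? = 435, so (3,5) = 47.
Main diagonal must total 435; the given cells sum to 358, so (2,2) = 77.
Row 2: 77 + 57 + 37 + 142 + ? = 435, so (2,1) = 122.
Column 1 must total 435; the given cells sum to 308, so (3,1) = 127.
Using column 2: 72 + 77 + 137 + 42 + ? → (3,2) = 435 − 328 = 107.

107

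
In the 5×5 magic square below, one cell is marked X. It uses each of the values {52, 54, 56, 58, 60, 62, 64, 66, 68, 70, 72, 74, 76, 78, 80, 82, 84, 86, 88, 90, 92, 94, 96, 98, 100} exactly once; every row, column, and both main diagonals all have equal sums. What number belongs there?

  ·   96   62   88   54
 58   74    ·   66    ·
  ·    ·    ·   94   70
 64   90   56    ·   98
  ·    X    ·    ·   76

The 25 entries sum to 1900, so each line sums to 1900/5 = 380.
Row 1: 96 + 62 + 88 + 54 + ? = 380, so (1,1) = 80.
Row 4 must total 380; the given cells sum to 308, so (4,4) = 72.
Column 4: 88 + 66 + 94 + 72 + ? = 380, so (5,4) = 60.
Using column 5: 54 + 70 + 98 + 76 + ? → (2,5) = 380 − 298 = 82.
The remaining cell in main diagonal is (3,3) = 380 − 302 = 78.
Anti-diagonal: 54 + 66 + 78 + 90 + ? = 380, so (5,1) = 92.
Row 2 needs 380; the known cells sum to 280, so (2,3) = 100.
From column 1, 380 − (80 + 58 + 64 + 92) gives (3,1) = 86.
Using column 3: 62 + 100 + 78 + 56 + ? → (5,3) = 380 − 296 = 84.
From row 3, 380 − (86 + 78 + 94 + 70) gives (3,2) = 52.
From row 5, 380 − (92 + 84 + 60 + 76) gives (5,2) = 68.

68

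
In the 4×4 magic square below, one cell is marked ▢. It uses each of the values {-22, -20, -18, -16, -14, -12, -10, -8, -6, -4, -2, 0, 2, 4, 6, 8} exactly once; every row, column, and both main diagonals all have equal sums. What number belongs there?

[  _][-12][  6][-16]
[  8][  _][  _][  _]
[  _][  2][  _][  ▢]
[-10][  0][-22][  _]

The 16 entries sum to -112, so each line sums to -112/4 = -28.
Row 1 needs -28; the known cells sum to -22, so (1,1) = -6.
The remaining cell in row 4 is (4,4) = -28 − (-32) = 4.
The remaining cell in column 1 is (3,1) = -28 − (-8) = -20.
Column 2: -12 + 2 + 0 + ? = -28, so (2,2) = -18.
Using main diagonal: -6 + (-18) + 4 + ? → (3,3) = -28 − (-20) = -8.
Anti-diagonal needs -28; the known cells sum to -24, so (2,3) = -4.
Using row 2: 8 + (-18) + (-4) + ? → (2,4) = -28 − (-14) = -14.
Row 3: -20 + 2 + (-8) + ? = -28, so (3,4) = -2.

-2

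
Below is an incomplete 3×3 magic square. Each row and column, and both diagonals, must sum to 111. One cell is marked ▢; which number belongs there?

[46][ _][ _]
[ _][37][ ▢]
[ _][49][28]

43

Using row 3: 49 + 28 + ? → (3,1) = 111 − 77 = 34.
Column 1: 46 + 34 + ? = 111, so (2,1) = 31.
The remaining cell in column 2 is (1,2) = 111 − 86 = 25.
Anti-diagonal: 37 + 34 + ? = 111, so (1,3) = 40.
The remaining cell in row 2 is (2,3) = 111 − 68 = 43.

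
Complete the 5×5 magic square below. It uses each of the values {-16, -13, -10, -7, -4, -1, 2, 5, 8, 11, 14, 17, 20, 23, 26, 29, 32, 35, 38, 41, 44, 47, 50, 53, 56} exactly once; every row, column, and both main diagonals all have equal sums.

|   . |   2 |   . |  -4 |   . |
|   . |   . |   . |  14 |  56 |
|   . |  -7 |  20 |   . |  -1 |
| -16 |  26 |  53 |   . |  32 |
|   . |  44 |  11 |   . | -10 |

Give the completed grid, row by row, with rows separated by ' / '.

50 2 29 -4 23 / 8 35 -13 14 56 / 41 -7 20 47 -1 / -16 26 53 5 32 / 17 44 11 38 -10

The 25 entries sum to 500, so each line sums to 500/5 = 100.
Row 4 needs 100; the known cells sum to 95, so (4,4) = 5.
Column 2: 2 + (-7) + 26 + 44 + ? = 100, so (2,2) = 35.
Using column 5: 56 + (-1) + 32 + (-10) + ? → (1,5) = 100 − 77 = 23.
Main diagonal must total 100; the given cells sum to 50, so (1,1) = 50.
From anti-diagonal, 100 − (23 + 14 + 20 + 26) gives (5,1) = 17.
Row 1 needs 100; the known cells sum to 71, so (1,3) = 29.
From row 5, 100 − (17 + 44 + 11 + (-10)) gives (5,4) = 38.
Column 3 must total 100; the given cells sum to 113, so (2,3) = -13.
Column 4: -4 + 14 + 5 + 38 + ? = 100, so (3,4) = 47.
Using row 2: 35 + (-13) + 14 + 56 + ? → (2,1) = 100 − 92 = 8.
Row 3 must total 100; the given cells sum to 59, so (3,1) = 41.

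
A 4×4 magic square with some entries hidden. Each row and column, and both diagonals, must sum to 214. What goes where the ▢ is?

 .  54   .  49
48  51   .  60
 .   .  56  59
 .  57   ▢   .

53

From row 2, 214 − (48 + 51 + 60) gives (2,3) = 55.
Column 2 needs 214; the known cells sum to 162, so (3,2) = 52.
Column 4 must total 214; the given cells sum to 168, so (4,4) = 46.
From main diagonal, 214 − (51 + 56 + 46) gives (1,1) = 61.
From anti-diagonal, 214 − (49 + 55 + 52) gives (4,1) = 58.
Row 1 needs 214; the known cells sum to 164, so (1,3) = 50.
From row 3, 214 − (52 + 56 + 59) gives (3,1) = 47.
Using row 4: 58 + 57 + 46 + ? → (4,3) = 214 − 161 = 53.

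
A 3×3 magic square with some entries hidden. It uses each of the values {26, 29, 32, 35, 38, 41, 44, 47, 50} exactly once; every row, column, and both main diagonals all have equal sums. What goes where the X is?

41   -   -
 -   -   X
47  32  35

The 9 entries sum to 342, so each line sums to 342/3 = 114.
The remaining cell in column 1 is (2,1) = 114 − 88 = 26.
From main diagonal, 114 − (41 + 35) gives (2,2) = 38.
The remaining cell in anti-diagonal is (1,3) = 114 − 85 = 29.
Using row 1: 41 + 29 + ? → (1,2) = 114 − 70 = 44.
Row 2: 26 + 38 + ? = 114, so (2,3) = 50.

50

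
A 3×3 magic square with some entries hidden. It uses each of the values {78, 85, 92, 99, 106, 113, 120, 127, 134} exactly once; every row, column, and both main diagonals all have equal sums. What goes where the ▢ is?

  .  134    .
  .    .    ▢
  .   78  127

The 9 entries sum to 954, so each line sums to 954/3 = 318.
The remaining cell in row 3 is (3,1) = 318 − 205 = 113.
Using column 2: 134 + 78 + ? → (2,2) = 318 − 212 = 106.
Main diagonal must total 318; the given cells sum to 233, so (1,1) = 85.
The remaining cell in anti-diagonal is (1,3) = 318 − 219 = 99.
From column 1, 318 − (85 + 113) gives (2,1) = 120.
Column 3 needs 318; the known cells sum to 226, so (2,3) = 92.

92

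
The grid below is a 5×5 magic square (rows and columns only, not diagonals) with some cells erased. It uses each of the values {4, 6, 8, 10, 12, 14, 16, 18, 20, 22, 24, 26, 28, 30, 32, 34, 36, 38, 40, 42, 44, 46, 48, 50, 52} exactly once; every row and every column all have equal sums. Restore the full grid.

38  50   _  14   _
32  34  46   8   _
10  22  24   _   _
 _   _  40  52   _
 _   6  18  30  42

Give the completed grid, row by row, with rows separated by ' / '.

The 25 entries sum to 700, so each line sums to 700/5 = 140.
Row 2 must total 140; the given cells sum to 120, so (2,5) = 20.
Row 5 must total 140; the given cells sum to 96, so (5,1) = 44.
Column 1 needs 140; the known cells sum to 124, so (4,1) = 16.
Column 2 must total 140; the given cells sum to 112, so (4,2) = 28.
Column 3: 46 + 24 + 40 + 18 + ? = 140, so (1,3) = 12.
Using column 4: 14 + 8 + 52 + 30 + ? → (3,4) = 140 − 104 = 36.
Row 1 needs 140; the known cells sum to 114, so (1,5) = 26.
Row 3 must total 140; the given cells sum to 92, so (3,5) = 48.
From row 4, 140 − (16 + 28 + 40 + 52) gives (4,5) = 4.

38 50 12 14 26 / 32 34 46 8 20 / 10 22 24 36 48 / 16 28 40 52 4 / 44 6 18 30 42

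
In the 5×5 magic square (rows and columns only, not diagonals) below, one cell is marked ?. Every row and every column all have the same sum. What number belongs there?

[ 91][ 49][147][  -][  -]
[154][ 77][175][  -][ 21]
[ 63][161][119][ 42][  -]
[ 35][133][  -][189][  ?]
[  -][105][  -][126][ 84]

Column 2 is complete and sums to 525; that is the magic constant.
Row 2 needs 525; the known cells sum to 427, so (2,4) = 98.
From row 3, 525 − (63 + 161 + 119 + 42) gives (3,5) = 140.
The remaining cell in column 1 is (5,1) = 525 − 343 = 182.
Using column 4: 98 + 42 + 189 + 126 + ? → (1,4) = 525 − 455 = 70.
The remaining cell in row 1 is (1,5) = 525 − 357 = 168.
Row 5: 182 + 105 + 126 + 84 + ? = 525, so (5,3) = 28.
Column 3: 147 + 175 + 119 + 28 + ? = 525, so (4,3) = 56.
Column 5: 168 + 21 + 140 + 84 + ? = 525, so (4,5) = 112.

112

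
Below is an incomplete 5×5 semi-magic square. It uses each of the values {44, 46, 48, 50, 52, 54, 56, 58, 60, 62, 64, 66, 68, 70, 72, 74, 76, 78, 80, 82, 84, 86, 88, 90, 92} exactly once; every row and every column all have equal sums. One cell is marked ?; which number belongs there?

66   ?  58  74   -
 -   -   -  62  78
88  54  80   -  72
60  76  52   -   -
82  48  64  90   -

The 25 entries sum to 1700, so each line sums to 1700/5 = 340.
From row 3, 340 − (88 + 54 + 80 + 72) gives (3,4) = 46.
Row 5 needs 340; the known cells sum to 284, so (5,5) = 56.
From column 1, 340 − (66 + 88 + 60 + 82) gives (2,1) = 44.
Column 3: 58 + 80 + 52 + 64 + ? = 340, so (2,3) = 86.
Using column 4: 74 + 62 + 46 + 90 + ? → (4,4) = 340 − 272 = 68.
Row 2 needs 340; the known cells sum to 270, so (2,2) = 70.
Row 4 must total 340; the given cells sum to 256, so (4,5) = 84.
Using column 2: 70 + 54 + 76 + 48 + ? → (1,2) = 340 − 248 = 92.

92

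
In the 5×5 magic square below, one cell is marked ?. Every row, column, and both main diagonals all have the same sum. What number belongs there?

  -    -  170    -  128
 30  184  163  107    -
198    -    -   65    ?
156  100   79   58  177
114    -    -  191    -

44

Row 4 is complete and sums to 570; that is the magic constant.
From row 2, 570 − (30 + 184 + 163 + 107) gives (2,5) = 86.
Column 1: 30 + 198 + 156 + 114 + ? = 570, so (1,1) = 72.
Column 4 must total 570; the given cells sum to 421, so (1,4) = 149.
Using anti-diagonal: 128 + 107 + 100 + 114 + ? → (3,3) = 570 − 449 = 121.
Using row 1: 72 + 170 + 149 + 128 + ? → (1,2) = 570 − 519 = 51.
From column 3, 570 − (170 + 163 + 121 + 79) gives (5,3) = 37.
The remaining cell in main diagonal is (5,5) = 570 − 435 = 135.
Row 5 must total 570; the given cells sum to 477, so (5,2) = 93.
Using column 2: 51 + 184 + 100 + 93 + ? → (3,2) = 570 − 428 = 142.
Using column 5: 128 + 86 + 177 + 135 + ? → (3,5) = 570 − 526 = 44.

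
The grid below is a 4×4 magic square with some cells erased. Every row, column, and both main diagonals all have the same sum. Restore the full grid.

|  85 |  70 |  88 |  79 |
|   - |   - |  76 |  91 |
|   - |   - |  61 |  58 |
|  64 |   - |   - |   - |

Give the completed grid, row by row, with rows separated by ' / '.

Row 1 is already complete: 85 + 70 + 88 + 79 = 322, so that is the magic constant.
Column 3 must total 322; the given cells sum to 225, so (4,3) = 97.
Using column 4: 79 + 91 + 58 + ? → (4,4) = 322 − 228 = 94.
Using main diagonal: 85 + 61 + 94 + ? → (2,2) = 322 − 240 = 82.
Anti-diagonal needs 322; the known cells sum to 219, so (3,2) = 103.
Row 2 must total 322; the given cells sum to 249, so (2,1) = 73.
Using row 3: 103 + 61 + 58 + ? → (3,1) = 322 − 222 = 100.
Row 4 must total 322; the given cells sum to 255, so (4,2) = 67.

85 70 88 79 / 73 82 76 91 / 100 103 61 58 / 64 67 97 94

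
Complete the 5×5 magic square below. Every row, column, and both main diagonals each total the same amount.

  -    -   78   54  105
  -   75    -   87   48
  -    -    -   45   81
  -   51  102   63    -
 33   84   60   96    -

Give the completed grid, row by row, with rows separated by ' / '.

Column 4 is already complete: 54 + 87 + 45 + 63 + 96 = 345, so that is the magic constant.
Row 5 must total 345; the given cells sum to 273, so (5,5) = 72.
Column 5 must total 345; the given cells sum to 306, so (4,5) = 39.
Anti-diagonal: 105 + 87 + 51 + 33 + ? = 345, so (3,3) = 69.
Row 4 must total 345; the given cells sum to 255, so (4,1) = 90.
Using column 3: 78 + 69 + 102 + 60 + ? → (2,3) = 345 − 309 = 36.
Main diagonal must total 345; the given cells sum to 279, so (1,1) = 66.
Row 1 needs 345; the known cells sum to 303, so (1,2) = 42.
Row 2 must total 345; the given cells sum to 246, so (2,1) = 99.
Column 1 must total 345; the given cells sum to 288, so (3,1) = 57.
The remaining cell in column 2 is (3,2) = 345 − 252 = 93.

66 42 78 54 105 / 99 75 36 87 48 / 57 93 69 45 81 / 90 51 102 63 39 / 33 84 60 96 72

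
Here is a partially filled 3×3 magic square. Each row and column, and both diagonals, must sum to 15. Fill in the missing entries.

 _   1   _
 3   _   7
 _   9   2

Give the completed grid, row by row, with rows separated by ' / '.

8 1 6 / 3 5 7 / 4 9 2

Using row 2: 3 + 7 + ? → (2,2) = 15 − 10 = 5.
Row 3 must total 15; the given cells sum to 11, so (3,1) = 4.
Column 1 needs 15; the known cells sum to 7, so (1,1) = 8.
From column 3, 15 − (7 + 2) gives (1,3) = 6.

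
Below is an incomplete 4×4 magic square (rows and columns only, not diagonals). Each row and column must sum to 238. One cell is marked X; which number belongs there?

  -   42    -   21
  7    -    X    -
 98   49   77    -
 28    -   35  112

Row 3 needs 238; the known cells sum to 224, so (3,4) = 14.
Row 4: 28 + 35 + 112 + ? = 238, so (4,2) = 63.
From column 1, 238 − (7 + 98 + 28) gives (1,1) = 105.
Column 2 must total 238; the given cells sum to 154, so (2,2) = 84.
Column 4 must total 238; the given cells sum to 147, so (2,4) = 91.
From row 1, 238 − (105 + 42 + 21) gives (1,3) = 70.
Row 2 needs 238; the known cells sum to 182, so (2,3) = 56.

56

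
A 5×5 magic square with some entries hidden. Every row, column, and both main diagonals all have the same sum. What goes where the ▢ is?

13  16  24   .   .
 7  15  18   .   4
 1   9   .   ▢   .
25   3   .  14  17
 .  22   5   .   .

20

Column 2 is complete and sums to 65; that is the magic constant.
Using row 2: 7 + 15 + 18 + 4 + ? → (2,4) = 65 − 44 = 21.
Using row 4: 25 + 3 + 14 + 17 + ? → (4,3) = 65 − 59 = 6.
Using column 1: 13 + 7 + 1 + 25 + ? → (5,1) = 65 − 46 = 19.
Column 3 needs 65; the known cells sum to 53, so (3,3) = 12.
The remaining cell in main diagonal is (5,5) = 65 − 54 = 11.
Anti-diagonal must total 65; the given cells sum to 55, so (1,5) = 10.
Row 1 needs 65; the known cells sum to 63, so (1,4) = 2.
Row 5: 19 + 22 + 5 + 11 + ? = 65, so (5,4) = 8.
Column 4: 2 + 21 + 14 + 8 + ? = 65, so (3,4) = 20.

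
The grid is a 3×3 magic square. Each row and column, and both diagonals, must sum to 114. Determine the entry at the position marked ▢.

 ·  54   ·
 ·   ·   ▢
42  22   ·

Row 3 needs 114; the known cells sum to 64, so (3,3) = 50.
Column 2 must total 114; the given cells sum to 76, so (2,2) = 38.
Using main diagonal: 38 + 50 + ? → (1,1) = 114 − 88 = 26.
Anti-diagonal needs 114; the known cells sum to 80, so (1,3) = 34.
Column 1: 26 + 42 + ? = 114, so (2,1) = 46.
From column 3, 114 − (34 + 50) gives (2,3) = 30.

30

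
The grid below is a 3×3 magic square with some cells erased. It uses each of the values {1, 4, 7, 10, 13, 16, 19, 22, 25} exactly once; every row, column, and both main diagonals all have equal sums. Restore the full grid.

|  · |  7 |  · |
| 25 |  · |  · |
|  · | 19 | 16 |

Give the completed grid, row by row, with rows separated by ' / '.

10 7 22 / 25 13 1 / 4 19 16

The 9 entries sum to 117, so each line sums to 117/3 = 39.
Row 3 must total 39; the given cells sum to 35, so (3,1) = 4.
Using column 1: 25 + 4 + ? → (1,1) = 39 − 29 = 10.
From column 2, 39 − (7 + 19) gives (2,2) = 13.
Anti-diagonal needs 39; the known cells sum to 17, so (1,3) = 22.
Row 2: 25 + 13 + ? = 39, so (2,3) = 1.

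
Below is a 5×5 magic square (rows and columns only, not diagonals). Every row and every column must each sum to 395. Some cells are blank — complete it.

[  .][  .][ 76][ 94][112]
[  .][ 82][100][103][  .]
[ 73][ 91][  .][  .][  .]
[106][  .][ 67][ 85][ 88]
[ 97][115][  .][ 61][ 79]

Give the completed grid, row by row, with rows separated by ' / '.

From row 4, 395 − (106 + 67 + 85 + 88) gives (4,2) = 49.
Row 5 must total 395; the given cells sum to 352, so (5,3) = 43.
Column 2 must total 395; the given cells sum to 337, so (1,2) = 58.
Column 3: 76 + 100 + 67 + 43 + ? = 395, so (3,3) = 109.
Column 4 must total 395; the given cells sum to 343, so (3,4) = 52.
Row 1 must total 395; the given cells sum to 340, so (1,1) = 55.
The remaining cell in row 3 is (3,5) = 395 − 325 = 70.
Using column 1: 55 + 73 + 106 + 97 + ? → (2,1) = 395 − 331 = 64.
Column 5: 112 + 70 + 88 + 79 + ? = 395, so (2,5) = 46.

55 58 76 94 112 / 64 82 100 103 46 / 73 91 109 52 70 / 106 49 67 85 88 / 97 115 43 61 79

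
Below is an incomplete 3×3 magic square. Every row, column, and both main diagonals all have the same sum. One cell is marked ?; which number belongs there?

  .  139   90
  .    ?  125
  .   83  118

Column 3 is complete and sums to 333; that is the magic constant.
Row 1 needs 333; the known cells sum to 229, so (1,1) = 104.
Row 3 must total 333; the given cells sum to 201, so (3,1) = 132.
From column 1, 333 − (104 + 132) gives (2,1) = 97.
The remaining cell in column 2 is (2,2) = 333 − 222 = 111.

111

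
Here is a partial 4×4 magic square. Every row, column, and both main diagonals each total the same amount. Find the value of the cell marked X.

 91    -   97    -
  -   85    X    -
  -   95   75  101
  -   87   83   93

89

Main diagonal is complete and sums to 344; that is the magic constant.
Row 3: 95 + 75 + 101 + ? = 344, so (3,1) = 73.
Using row 4: 87 + 83 + 93 + ? → (4,1) = 344 − 263 = 81.
Column 1 must total 344; the given cells sum to 245, so (2,1) = 99.
From column 2, 344 − (85 + 95 + 87) gives (1,2) = 77.
From column 3, 344 − (97 + 75 + 83) gives (2,3) = 89.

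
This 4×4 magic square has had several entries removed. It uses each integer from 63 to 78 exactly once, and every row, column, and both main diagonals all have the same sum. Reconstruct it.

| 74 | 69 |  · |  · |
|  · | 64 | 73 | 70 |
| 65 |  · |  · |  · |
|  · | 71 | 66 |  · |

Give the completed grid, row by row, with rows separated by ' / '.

The entries are 63 through 78, which sum to 1128, so each line sums to 1128/4 = 282.
Row 2 must total 282; the given cells sum to 207, so (2,1) = 75.
Column 1 needs 282; the known cells sum to 214, so (4,1) = 68.
Column 2: 69 + 64 + 71 + ? = 282, so (3,2) = 78.
Anti-diagonal must total 282; the given cells sum to 219, so (1,4) = 63.
Row 1: 74 + 69 + 63 + ? = 282, so (1,3) = 76.
The remaining cell in row 4 is (4,4) = 282 − 205 = 77.
From column 3, 282 − (76 + 73 + 66) gives (3,3) = 67.
Using column 4: 63 + 70 + 77 + ? → (3,4) = 282 − 210 = 72.

74 69 76 63 / 75 64 73 70 / 65 78 67 72 / 68 71 66 77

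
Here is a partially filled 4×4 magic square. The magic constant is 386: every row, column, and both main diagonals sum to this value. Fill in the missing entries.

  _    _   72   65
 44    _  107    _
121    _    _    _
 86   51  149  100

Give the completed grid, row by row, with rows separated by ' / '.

Column 1 must total 386; the given cells sum to 251, so (1,1) = 135.
The remaining cell in column 3 is (3,3) = 386 − 328 = 58.
The remaining cell in main diagonal is (2,2) = 386 − 293 = 93.
Anti-diagonal: 65 + 107 + 86 + ? = 386, so (3,2) = 128.
Row 1 needs 386; the known cells sum to 272, so (1,2) = 114.
Using row 2: 44 + 93 + 107 + ? → (2,4) = 386 − 244 = 142.
Row 3 must total 386; the given cells sum to 307, so (3,4) = 79.

135 114 72 65 / 44 93 107 142 / 121 128 58 79 / 86 51 149 100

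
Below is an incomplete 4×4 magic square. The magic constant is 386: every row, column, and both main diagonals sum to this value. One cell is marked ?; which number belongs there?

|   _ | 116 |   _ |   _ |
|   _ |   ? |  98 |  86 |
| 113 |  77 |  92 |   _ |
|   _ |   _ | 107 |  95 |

119

From row 3, 386 − (113 + 77 + 92) gives (3,4) = 104.
Column 3 must total 386; the given cells sum to 297, so (1,3) = 89.
Column 4: 86 + 104 + 95 + ? = 386, so (1,4) = 101.
The remaining cell in anti-diagonal is (4,1) = 386 − 276 = 110.
From row 1, 386 − (116 + 89 + 101) gives (1,1) = 80.
The remaining cell in row 4 is (4,2) = 386 − 312 = 74.
From column 1, 386 − (80 + 113 + 110) gives (2,1) = 83.
Using column 2: 116 + 77 + 74 + ? → (2,2) = 386 − 267 = 119.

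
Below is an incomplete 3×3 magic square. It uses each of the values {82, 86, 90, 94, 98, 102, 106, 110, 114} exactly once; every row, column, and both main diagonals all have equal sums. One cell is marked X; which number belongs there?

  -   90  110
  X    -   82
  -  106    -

The 9 entries sum to 882, so each line sums to 882/3 = 294.
Using row 1: 90 + 110 + ? → (1,1) = 294 − 200 = 94.
From column 2, 294 − (90 + 106) gives (2,2) = 98.
From column 3, 294 − (110 + 82) gives (3,3) = 102.
Anti-diagonal needs 294; the known cells sum to 208, so (3,1) = 86.
Using row 2: 98 + 82 + ? → (2,1) = 294 − 180 = 114.

114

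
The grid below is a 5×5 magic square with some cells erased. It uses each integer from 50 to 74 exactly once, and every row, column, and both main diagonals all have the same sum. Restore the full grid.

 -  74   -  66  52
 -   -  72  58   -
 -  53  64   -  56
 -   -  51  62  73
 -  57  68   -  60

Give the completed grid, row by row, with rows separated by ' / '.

The entries are 50 through 74, which sum to 1550, so each line sums to 1550/5 = 310.
Column 3 must total 310; the given cells sum to 255, so (1,3) = 55.
From column 5, 310 − (52 + 56 + 73 + 60) gives (2,5) = 69.
Row 1 must total 310; the given cells sum to 247, so (1,1) = 63.
Main diagonal must total 310; the given cells sum to 249, so (2,2) = 61.
Row 2 needs 310; the known cells sum to 260, so (2,1) = 50.
Using column 2: 74 + 61 + 53 + 57 + ? → (4,2) = 310 − 245 = 65.
Anti-diagonal must total 310; the given cells sum to 239, so (5,1) = 71.
Using row 4: 65 + 51 + 62 + 73 + ? → (4,1) = 310 − 251 = 59.
Row 5: 71 + 57 + 68 + 60 + ? = 310, so (5,4) = 54.
Column 1 needs 310; the known cells sum to 243, so (3,1) = 67.
From column 4, 310 − (66 + 58 + 62 + 54) gives (3,4) = 70.

63 74 55 66 52 / 50 61 72 58 69 / 67 53 64 70 56 / 59 65 51 62 73 / 71 57 68 54 60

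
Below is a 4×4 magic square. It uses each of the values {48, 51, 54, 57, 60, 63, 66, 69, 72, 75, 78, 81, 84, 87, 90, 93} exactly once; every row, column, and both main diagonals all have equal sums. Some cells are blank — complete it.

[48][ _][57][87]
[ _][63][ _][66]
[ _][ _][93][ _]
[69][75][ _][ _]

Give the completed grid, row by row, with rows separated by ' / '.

48 90 57 87 / 81 63 72 66 / 84 54 93 51 / 69 75 60 78

The 16 entries sum to 1128, so each line sums to 1128/4 = 282.
Row 1 must total 282; the given cells sum to 192, so (1,2) = 90.
Column 2 needs 282; the known cells sum to 228, so (3,2) = 54.
Main diagonal: 48 + 63 + 93 + ? = 282, so (4,4) = 78.
Using anti-diagonal: 87 + 54 + 69 + ? → (2,3) = 282 − 210 = 72.
Row 2: 63 + 72 + 66 + ? = 282, so (2,1) = 81.
Row 4 needs 282; the known cells sum to 222, so (4,3) = 60.
Column 1 needs 282; the known cells sum to 198, so (3,1) = 84.
Column 4 must total 282; the given cells sum to 231, so (3,4) = 51.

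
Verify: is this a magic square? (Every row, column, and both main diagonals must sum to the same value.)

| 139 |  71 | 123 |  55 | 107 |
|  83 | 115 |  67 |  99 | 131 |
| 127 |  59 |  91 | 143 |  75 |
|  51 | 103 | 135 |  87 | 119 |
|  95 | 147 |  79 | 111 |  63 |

Row 1: 139 + 71 + 123 + 55 + 107 = 495.
Row 2: 83 + 115 + 67 + 99 + 131 = 495.
Row 3: 127 + 59 + 91 + 143 + 75 = 495.
Row 4: 51 + 103 + 135 + 87 + 119 = 495.
Row 5: 95 + 147 + 79 + 111 + 63 = 495.
Column 1: 139 + 83 + 127 + 51 + 95 = 495.
Column 2: 71 + 115 + 59 + 103 + 147 = 495.
Column 3: 123 + 67 + 91 + 135 + 79 = 495.
Column 4: 55 + 99 + 143 + 87 + 111 = 495.
Column 5: 107 + 131 + 75 + 119 + 63 = 495.
Main diagonal: 139 + 115 + 91 + 87 + 63 = 495.
Anti-diagonal: 107 + 99 + 91 + 103 + 95 = 495.
All lines sum to 495.

Yes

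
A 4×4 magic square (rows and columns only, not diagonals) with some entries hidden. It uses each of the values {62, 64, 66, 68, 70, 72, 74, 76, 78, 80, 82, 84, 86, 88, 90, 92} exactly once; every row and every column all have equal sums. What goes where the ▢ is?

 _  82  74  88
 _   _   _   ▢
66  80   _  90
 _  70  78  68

62

The 16 entries sum to 1232, so each line sums to 1232/4 = 308.
From row 1, 308 − (82 + 74 + 88) gives (1,1) = 64.
From row 3, 308 − (66 + 80 + 90) gives (3,3) = 72.
From row 4, 308 − (70 + 78 + 68) gives (4,1) = 92.
Column 1 needs 308; the known cells sum to 222, so (2,1) = 86.
From column 2, 308 − (82 + 80 + 70) gives (2,2) = 76.
Using column 3: 74 + 72 + 78 + ? → (2,3) = 308 − 224 = 84.
Column 4 needs 308; the known cells sum to 246, so (2,4) = 62.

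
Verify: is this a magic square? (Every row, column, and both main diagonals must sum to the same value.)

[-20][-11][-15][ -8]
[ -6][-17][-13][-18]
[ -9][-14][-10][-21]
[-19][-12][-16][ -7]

Row 1: -20 + (-11) + (-15) + (-8) = -54.
Row 2: -6 + (-17) + (-13) + (-18) = -54.
Row 3: -9 + (-14) + (-10) + (-21) = -54.
Row 4: -19 + (-12) + (-16) + (-7) = -54.
Column 1: -20 + (-6) + (-9) + (-19) = -54.
Column 2: -11 + (-17) + (-14) + (-12) = -54.
Column 3: -15 + (-13) + (-10) + (-16) = -54.
Column 4: -8 + (-18) + (-21) + (-7) = -54.
Main diagonal: -20 + (-17) + (-10) + (-7) = -54.
Anti-diagonal: -8 + (-13) + (-14) + (-19) = -54.
All lines sum to -54.

Yes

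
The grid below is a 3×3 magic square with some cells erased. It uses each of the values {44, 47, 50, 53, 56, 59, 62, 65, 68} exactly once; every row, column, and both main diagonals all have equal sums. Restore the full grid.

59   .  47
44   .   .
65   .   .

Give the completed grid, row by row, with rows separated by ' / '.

59 62 47 / 44 56 68 / 65 50 53

The 9 entries sum to 504, so each line sums to 504/3 = 168.
From row 1, 168 − (59 + 47) gives (1,2) = 62.
Anti-diagonal needs 168; the known cells sum to 112, so (2,2) = 56.
From row 2, 168 − (44 + 56) gives (2,3) = 68.
From column 2, 168 − (62 + 56) gives (3,2) = 50.
The remaining cell in column 3 is (3,3) = 168 − 115 = 53.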